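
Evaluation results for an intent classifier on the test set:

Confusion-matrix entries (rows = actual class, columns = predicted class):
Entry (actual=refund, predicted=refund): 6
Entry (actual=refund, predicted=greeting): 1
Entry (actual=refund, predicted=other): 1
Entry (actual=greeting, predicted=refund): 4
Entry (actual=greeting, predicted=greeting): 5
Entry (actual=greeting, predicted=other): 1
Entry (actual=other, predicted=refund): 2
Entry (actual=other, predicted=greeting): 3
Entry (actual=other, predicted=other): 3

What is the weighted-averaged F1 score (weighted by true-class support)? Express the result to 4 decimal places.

0.5291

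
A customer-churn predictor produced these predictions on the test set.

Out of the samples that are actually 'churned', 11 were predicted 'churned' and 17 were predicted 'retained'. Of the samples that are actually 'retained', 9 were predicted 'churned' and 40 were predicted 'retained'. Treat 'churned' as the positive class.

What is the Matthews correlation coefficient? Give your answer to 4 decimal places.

MCC = (TP·TN − FP·FN) / √((TP+FP)(TP+FN)(TN+FP)(TN+FN))
Numerator = 11·40 − 9·17 = 287
Denominator = √(20·28·49·57) = √1564080 = 1250.6318
MCC = 287 / 1250.6318 = 0.2295

0.2295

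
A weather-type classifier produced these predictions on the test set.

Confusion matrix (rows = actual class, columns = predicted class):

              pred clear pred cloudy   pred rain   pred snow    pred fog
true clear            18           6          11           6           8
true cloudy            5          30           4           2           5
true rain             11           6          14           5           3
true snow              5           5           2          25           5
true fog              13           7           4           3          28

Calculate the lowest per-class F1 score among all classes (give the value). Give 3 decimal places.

0.356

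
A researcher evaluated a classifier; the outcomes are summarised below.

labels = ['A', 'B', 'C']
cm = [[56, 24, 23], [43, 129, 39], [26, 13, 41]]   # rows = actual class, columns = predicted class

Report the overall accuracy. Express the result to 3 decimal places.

0.574

Accuracy = trace / total = (56+129+41=226) / 394 = 226/394 = 0.574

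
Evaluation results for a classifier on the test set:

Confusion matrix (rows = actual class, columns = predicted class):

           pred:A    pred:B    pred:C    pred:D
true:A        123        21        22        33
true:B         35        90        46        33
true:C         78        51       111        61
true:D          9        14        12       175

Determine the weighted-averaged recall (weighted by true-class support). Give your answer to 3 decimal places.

Per-class recall (TP/(TP+FN)):
  A: TP=123, FN=21+22+33=76 → 123/199 = 0.6181
  B: TP=90, FN=35+46+33=114 → 90/204 = 0.4412
  C: TP=111, FN=78+51+61=190 → 111/301 = 0.3688
  D: TP=175, FN=9+14+12=35 → 175/210 = 0.8333
Weighted-recall = Σ (supportᵢ/N)·recallᵢ with N=914: (199/914)·0.6181 + (204/914)·0.4412 + (301/914)·0.3688 + (210/914)·0.8333 = 0.546

0.546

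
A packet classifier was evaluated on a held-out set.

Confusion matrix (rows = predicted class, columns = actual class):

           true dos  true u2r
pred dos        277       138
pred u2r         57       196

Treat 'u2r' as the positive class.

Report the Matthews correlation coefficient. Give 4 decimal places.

0.4290

MCC = (TP·TN − FP·FN) / √((TP+FP)(TP+FN)(TN+FP)(TN+FN))
Numerator = 196·277 − 57·138 = 46426
Denominator = √(253·334·334·415) = √11712822220 = 108225.7928
MCC = 46426 / 108225.7928 = 0.4290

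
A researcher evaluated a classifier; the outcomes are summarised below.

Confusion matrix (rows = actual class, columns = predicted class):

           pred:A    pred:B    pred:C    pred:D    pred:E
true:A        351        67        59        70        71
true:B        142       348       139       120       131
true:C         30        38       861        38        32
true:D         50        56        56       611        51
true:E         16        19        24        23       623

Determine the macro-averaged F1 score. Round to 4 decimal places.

0.6757

Per-class F1 score (2·TP/(2·TP+FP+FN)):
  A: TP=351, FP=142+30+50+16=238, FN=67+59+70+71=267 → 702/1207 = 0.58161
  B: TP=348, FP=67+38+56+19=180, FN=142+139+120+131=532 → 696/1408 = 0.49432
  C: TP=861, FP=59+139+56+24=278, FN=30+38+38+32=138 → 1722/2138 = 0.80543
  D: TP=611, FP=70+120+38+23=251, FN=50+56+56+51=213 → 1222/1686 = 0.72479
  E: TP=623, FP=71+131+32+51=285, FN=16+19+24+23=82 → 1246/1613 = 0.77247
Macro-F1 score = mean = (0.58161 + 0.49432 + 0.80543 + 0.72479 + 0.77247) / 5 = 0.6757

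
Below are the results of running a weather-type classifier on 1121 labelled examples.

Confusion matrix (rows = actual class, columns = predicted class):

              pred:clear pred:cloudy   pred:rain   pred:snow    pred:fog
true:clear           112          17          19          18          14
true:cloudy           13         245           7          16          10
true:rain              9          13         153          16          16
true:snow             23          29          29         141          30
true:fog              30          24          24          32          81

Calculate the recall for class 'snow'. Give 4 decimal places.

Treat 'snow' as positive and all other classes as negative.
recall = TP/(TP+FN).
snow: TP=141, FN=23+29+29+30=111 → 141/252 = 0.55952

0.5595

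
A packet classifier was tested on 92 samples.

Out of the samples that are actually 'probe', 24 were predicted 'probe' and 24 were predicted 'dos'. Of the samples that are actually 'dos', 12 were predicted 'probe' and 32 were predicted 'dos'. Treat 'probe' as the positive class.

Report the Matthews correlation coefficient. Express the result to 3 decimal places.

0.233

MCC = (TP·TN − FP·FN) / √((TP+FP)(TP+FN)(TN+FP)(TN+FN))
Numerator = 24·32 − 12·24 = 480
Denominator = √(36·48·44·56) = √4257792 = 2063.4418
MCC = 480 / 2063.4418 = 0.233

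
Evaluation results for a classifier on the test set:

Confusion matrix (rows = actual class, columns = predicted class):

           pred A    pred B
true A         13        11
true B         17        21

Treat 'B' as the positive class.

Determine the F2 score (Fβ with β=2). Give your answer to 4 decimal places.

Fβ = (1+β²)·TP / ((1+β²)·TP + β²·FN + FP), with β²=4
= 5·21 / (5·21 + 4·17 + 11) = 0.5707

0.5707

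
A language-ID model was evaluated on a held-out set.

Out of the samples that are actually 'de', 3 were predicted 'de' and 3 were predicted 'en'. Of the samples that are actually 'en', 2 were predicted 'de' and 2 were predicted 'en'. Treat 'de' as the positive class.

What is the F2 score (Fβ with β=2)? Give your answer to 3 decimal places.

0.517

Fβ = (1+β²)·TP / ((1+β²)·TP + β²·FN + FP), with β²=4
= 5·3 / (5·3 + 4·3 + 2) = 0.517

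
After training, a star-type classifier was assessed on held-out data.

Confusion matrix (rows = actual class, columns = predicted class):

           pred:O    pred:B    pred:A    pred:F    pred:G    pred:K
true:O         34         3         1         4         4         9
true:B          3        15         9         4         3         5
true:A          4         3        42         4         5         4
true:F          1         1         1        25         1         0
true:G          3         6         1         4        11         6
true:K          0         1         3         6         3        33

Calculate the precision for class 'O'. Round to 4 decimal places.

One-vs-rest for 'O': TP = diagonal; FP = other classes predicted 'O'; FN = 'O' predicted as other.
precision = TP/(TP+FP).
O: TP=34, FP=3+4+1+3+0=11 → 34/45 = 0.75556

0.7556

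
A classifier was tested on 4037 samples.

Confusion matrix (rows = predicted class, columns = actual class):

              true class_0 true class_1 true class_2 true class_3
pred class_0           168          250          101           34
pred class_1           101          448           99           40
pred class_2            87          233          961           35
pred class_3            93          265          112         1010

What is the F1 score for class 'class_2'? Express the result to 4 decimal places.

One-vs-rest for 'class_2': TP = diagonal; FP = other classes predicted 'class_2'; FN = 'class_2' predicted as other.
F1 score = 2·TP/(2·TP+FP+FN).
class_2: TP=961, FP=87+233+35=355, FN=101+99+112=312 → 1922/2589 = 0.74237

0.7424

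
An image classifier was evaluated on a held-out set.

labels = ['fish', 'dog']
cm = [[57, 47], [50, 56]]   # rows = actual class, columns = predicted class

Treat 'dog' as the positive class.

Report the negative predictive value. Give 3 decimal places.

NPV = TN/(TN+FN) = 57/(57+50) = 0.533

0.533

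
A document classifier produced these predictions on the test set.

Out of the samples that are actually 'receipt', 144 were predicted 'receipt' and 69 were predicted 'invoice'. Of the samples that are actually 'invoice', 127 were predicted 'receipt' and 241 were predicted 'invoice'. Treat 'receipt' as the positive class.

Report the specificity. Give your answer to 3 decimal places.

0.655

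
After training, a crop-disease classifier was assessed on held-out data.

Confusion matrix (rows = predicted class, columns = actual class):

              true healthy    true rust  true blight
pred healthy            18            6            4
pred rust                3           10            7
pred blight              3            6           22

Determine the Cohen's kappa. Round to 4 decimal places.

Observed agreement pₒ = trace/N = 50/79 = 0.63291
Expected agreement pₑ = Σ (rowᵢ·colᵢ)/N² = (24·28 + 22·20 + 33·31)/79² = 0.34209
κ = (pₒ − pₑ)/(1 − pₑ) = (0.63291 − 0.34209)/(1 − 0.34209) = 0.4420

0.4420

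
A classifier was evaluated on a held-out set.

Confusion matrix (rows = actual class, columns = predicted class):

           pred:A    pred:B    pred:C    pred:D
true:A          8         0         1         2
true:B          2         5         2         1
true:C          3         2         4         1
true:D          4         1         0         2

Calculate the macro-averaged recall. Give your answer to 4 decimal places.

0.4782

Per-class recall (TP/(TP+FN)):
  A: TP=8, FN=0+1+2=3 → 8/11 = 0.72727
  B: TP=5, FN=2+2+1=5 → 5/10 = 0.50000
  C: TP=4, FN=3+2+1=6 → 4/10 = 0.40000
  D: TP=2, FN=4+1+0=5 → 2/7 = 0.28571
Macro-recall = mean = (0.72727 + 0.50000 + 0.40000 + 0.28571) / 4 = 0.4782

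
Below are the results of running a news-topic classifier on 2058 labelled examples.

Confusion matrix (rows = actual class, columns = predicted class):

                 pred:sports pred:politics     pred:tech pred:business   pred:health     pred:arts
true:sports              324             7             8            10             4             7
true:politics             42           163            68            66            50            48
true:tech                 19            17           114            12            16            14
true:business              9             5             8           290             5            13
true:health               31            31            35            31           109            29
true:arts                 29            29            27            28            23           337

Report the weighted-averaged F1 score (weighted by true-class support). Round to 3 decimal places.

Per-class F1 score (2·TP/(2·TP+FP+FN)):
  sports: TP=324, FP=42+19+9+31+29=130, FN=7+8+10+4+7=36 → 648/814 = 0.7961
  politics: TP=163, FP=7+17+5+31+29=89, FN=42+68+66+50+48=274 → 326/689 = 0.4731
  tech: TP=114, FP=8+68+8+35+27=146, FN=19+17+12+16+14=78 → 228/452 = 0.5044
  business: TP=290, FP=10+66+12+31+28=147, FN=9+5+8+5+13=40 → 580/767 = 0.7562
  health: TP=109, FP=4+50+16+5+23=98, FN=31+31+35+31+29=157 → 218/473 = 0.4609
  arts: TP=337, FP=7+48+14+13+29=111, FN=29+29+27+28+23=136 → 674/921 = 0.7318
Weighted-F1 score = Σ (supportᵢ/N)·F1 scoreᵢ with N=2058: (360/2058)·0.7961 + (437/2058)·0.4731 + (192/2058)·0.5044 + (330/2058)·0.7562 + (266/2058)·0.4609 + (473/2058)·0.7318 = 0.636

0.636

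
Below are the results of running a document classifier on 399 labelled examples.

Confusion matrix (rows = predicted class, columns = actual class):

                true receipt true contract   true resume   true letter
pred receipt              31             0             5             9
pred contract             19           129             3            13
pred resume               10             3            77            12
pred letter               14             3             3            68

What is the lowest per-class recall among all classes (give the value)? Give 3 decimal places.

0.419

Per-class recall (TP/(TP+FN)):
  receipt: TP=31, FN=19+10+14=43 → 31/74 = 0.4189
  contract: TP=129, FN=0+3+3=6 → 129/135 = 0.9556
  resume: TP=77, FN=5+3+3=11 → 77/88 = 0.8750
  letter: TP=68, FN=9+13+12=34 → 68/102 = 0.6667
Lowest is class 'receipt' with recall = 0.419.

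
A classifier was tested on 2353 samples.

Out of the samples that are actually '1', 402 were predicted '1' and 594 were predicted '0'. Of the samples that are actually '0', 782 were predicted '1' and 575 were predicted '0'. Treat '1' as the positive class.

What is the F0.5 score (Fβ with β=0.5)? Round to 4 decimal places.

0.3507

Fβ = (1+β²)·TP / ((1+β²)·TP + β²·FN + FP), with β²=1/4
= 1.25·402 / (1.25·402 + 0.25·594 + 782) = 0.3507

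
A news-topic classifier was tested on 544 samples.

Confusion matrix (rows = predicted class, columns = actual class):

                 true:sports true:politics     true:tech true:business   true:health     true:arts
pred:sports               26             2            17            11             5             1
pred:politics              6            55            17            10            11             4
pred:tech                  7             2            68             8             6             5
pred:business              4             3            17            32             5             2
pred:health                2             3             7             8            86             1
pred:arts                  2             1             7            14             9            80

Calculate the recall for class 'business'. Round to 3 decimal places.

0.386

Take TP from the diagonal, FP from the rest of the 'business' prediction marginal, FN from the rest of the 'business' actual marginal.
recall = TP/(TP+FN).
business: TP=32, FN=11+10+8+8+14=51 → 32/83 = 0.3855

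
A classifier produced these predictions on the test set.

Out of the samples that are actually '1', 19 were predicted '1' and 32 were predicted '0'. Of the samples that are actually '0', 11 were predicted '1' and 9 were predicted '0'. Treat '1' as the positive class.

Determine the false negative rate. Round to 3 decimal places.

FNR = FN/(FN+TP) = 32/(32+19) = 0.627

0.627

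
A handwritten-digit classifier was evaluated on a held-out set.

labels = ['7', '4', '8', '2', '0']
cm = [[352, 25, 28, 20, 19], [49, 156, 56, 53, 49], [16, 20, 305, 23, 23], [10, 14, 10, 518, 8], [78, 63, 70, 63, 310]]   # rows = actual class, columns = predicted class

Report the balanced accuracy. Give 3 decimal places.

Balanced accuracy = mean of per-class recall.
  7: recall = 352/444 = 0.7928
  4: recall = 156/363 = 0.4298
  8: recall = 305/387 = 0.7881
  2: recall = 518/560 = 0.9250
  0: recall = 310/584 = 0.5308
Mean = (0.7928 + 0.4298 + 0.7881 + 0.9250 + 0.5308) / 5 = 0.693

0.693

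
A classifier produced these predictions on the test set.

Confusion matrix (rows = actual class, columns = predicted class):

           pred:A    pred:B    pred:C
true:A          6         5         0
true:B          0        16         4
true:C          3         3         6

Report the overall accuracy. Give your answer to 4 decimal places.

Accuracy = trace / total = (6+16+6=28) / 43 = 28/43 = 0.6512

0.6512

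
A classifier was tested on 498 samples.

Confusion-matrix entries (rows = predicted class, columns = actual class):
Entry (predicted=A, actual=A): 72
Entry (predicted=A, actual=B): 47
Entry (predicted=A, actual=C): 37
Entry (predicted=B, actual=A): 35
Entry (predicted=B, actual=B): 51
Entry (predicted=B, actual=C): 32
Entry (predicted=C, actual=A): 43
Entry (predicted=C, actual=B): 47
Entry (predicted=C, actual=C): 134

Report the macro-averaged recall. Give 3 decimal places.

Per-class recall (TP/(TP+FN)):
  A: TP=72, FN=35+43=78 → 72/150 = 0.4800
  B: TP=51, FN=47+47=94 → 51/145 = 0.3517
  C: TP=134, FN=37+32=69 → 134/203 = 0.6601
Macro-recall = mean = (0.4800 + 0.3517 + 0.6601) / 3 = 0.497

0.497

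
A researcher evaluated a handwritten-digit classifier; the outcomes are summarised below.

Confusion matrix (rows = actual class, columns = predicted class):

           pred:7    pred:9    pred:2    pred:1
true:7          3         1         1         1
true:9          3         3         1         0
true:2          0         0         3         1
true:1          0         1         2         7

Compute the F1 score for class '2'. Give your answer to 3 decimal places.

0.545

One-vs-rest for '2': TP = diagonal; FP = other classes predicted '2'; FN = '2' predicted as other.
F1 score = 2·TP/(2·TP+FP+FN).
2: TP=3, FP=1+1+2=4, FN=0+0+1=1 → 6/11 = 0.5455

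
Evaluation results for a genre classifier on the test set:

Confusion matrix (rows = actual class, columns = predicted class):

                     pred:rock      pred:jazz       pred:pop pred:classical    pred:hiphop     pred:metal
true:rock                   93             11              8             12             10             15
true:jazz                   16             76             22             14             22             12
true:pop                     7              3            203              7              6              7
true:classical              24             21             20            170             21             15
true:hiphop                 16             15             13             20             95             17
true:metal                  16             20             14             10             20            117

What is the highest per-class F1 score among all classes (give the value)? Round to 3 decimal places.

0.791

Per-class F1 score (2·TP/(2·TP+FP+FN)):
  rock: TP=93, FP=16+7+24+16+16=79, FN=11+8+12+10+15=56 → 186/321 = 0.5794
  jazz: TP=76, FP=11+3+21+15+20=70, FN=16+22+14+22+12=86 → 152/308 = 0.4935
  pop: TP=203, FP=8+22+20+13+14=77, FN=7+3+7+6+7=30 → 406/513 = 0.7914
  classical: TP=170, FP=12+14+7+20+10=63, FN=24+21+20+21+15=101 → 340/504 = 0.6746
  hiphop: TP=95, FP=10+22+6+21+20=79, FN=16+15+13+20+17=81 → 190/350 = 0.5429
  metal: TP=117, FP=15+12+7+15+17=66, FN=16+20+14+10+20=80 → 234/380 = 0.6158
Highest is class 'pop' with F1 score = 0.791.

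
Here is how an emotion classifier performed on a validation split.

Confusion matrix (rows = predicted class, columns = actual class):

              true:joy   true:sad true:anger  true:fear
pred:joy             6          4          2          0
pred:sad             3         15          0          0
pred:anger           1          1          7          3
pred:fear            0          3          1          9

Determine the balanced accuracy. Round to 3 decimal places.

Balanced accuracy = mean of per-class recall.
  joy: recall = 6/10 = 0.6000
  sad: recall = 15/23 = 0.6522
  anger: recall = 7/10 = 0.7000
  fear: recall = 9/12 = 0.7500
Mean = (0.6000 + 0.6522 + 0.7000 + 0.7500) / 4 = 0.676

0.676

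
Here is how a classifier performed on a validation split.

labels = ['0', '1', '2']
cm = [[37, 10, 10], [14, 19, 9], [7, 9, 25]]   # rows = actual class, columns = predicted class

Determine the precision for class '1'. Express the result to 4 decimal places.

0.5000

Treat '1' as positive and all other classes as negative.
precision = TP/(TP+FP).
1: TP=19, FP=10+9=19 → 19/38 = 0.50000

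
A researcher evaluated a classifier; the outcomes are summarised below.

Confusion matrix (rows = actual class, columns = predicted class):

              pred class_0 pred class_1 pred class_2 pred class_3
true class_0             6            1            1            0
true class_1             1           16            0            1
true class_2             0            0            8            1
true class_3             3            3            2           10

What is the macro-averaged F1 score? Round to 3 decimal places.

0.744

Per-class F1 score (2·TP/(2·TP+FP+FN)):
  class_0: TP=6, FP=1+0+3=4, FN=1+1+0=2 → 12/18 = 0.6667
  class_1: TP=16, FP=1+0+3=4, FN=1+0+1=2 → 32/38 = 0.8421
  class_2: TP=8, FP=1+0+2=3, FN=0+0+1=1 → 16/20 = 0.8000
  class_3: TP=10, FP=0+1+1=2, FN=3+3+2=8 → 20/30 = 0.6667
Macro-F1 score = mean = (0.6667 + 0.8421 + 0.8000 + 0.6667) / 4 = 0.744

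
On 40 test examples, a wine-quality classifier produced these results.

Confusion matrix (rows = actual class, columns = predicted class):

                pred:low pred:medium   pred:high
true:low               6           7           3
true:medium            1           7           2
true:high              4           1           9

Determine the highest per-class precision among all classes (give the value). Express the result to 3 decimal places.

0.643

Per-class precision (TP/(TP+FP)):
  low: TP=6, FP=1+4=5 → 6/11 = 0.5455
  medium: TP=7, FP=7+1=8 → 7/15 = 0.4667
  high: TP=9, FP=3+2=5 → 9/14 = 0.6429
Highest is class 'high' with precision = 0.643.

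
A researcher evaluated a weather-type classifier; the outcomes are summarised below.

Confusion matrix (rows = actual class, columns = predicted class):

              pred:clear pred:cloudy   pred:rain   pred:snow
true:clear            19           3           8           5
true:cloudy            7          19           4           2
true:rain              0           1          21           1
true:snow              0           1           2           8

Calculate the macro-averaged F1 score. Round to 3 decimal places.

0.655

Per-class F1 score (2·TP/(2·TP+FP+FN)):
  clear: TP=19, FP=7+0+0=7, FN=3+8+5=16 → 38/61 = 0.6230
  cloudy: TP=19, FP=3+1+1=5, FN=7+4+2=13 → 38/56 = 0.6786
  rain: TP=21, FP=8+4+2=14, FN=0+1+1=2 → 42/58 = 0.7241
  snow: TP=8, FP=5+2+1=8, FN=0+1+2=3 → 16/27 = 0.5926
Macro-F1 score = mean = (0.6230 + 0.6786 + 0.7241 + 0.5926) / 4 = 0.655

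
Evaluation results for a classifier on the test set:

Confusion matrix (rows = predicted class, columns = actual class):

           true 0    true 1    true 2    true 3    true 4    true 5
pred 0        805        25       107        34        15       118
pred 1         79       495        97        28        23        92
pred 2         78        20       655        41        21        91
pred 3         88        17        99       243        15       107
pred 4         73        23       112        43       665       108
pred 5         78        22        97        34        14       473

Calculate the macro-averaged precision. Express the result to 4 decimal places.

Per-class precision (TP/(TP+FP)):
  0: TP=805, FP=25+107+34+15+118=299 → 805/1104 = 0.72917
  1: TP=495, FP=79+97+28+23+92=319 → 495/814 = 0.60811
  2: TP=655, FP=78+20+41+21+91=251 → 655/906 = 0.72296
  3: TP=243, FP=88+17+99+15+107=326 → 243/569 = 0.42707
  4: TP=665, FP=73+23+112+43+108=359 → 665/1024 = 0.64941
  5: TP=473, FP=78+22+97+34+14=245 → 473/718 = 0.65877
Macro-precision = mean = (0.72917 + 0.60811 + 0.72296 + 0.42707 + 0.64941 + 0.65877) / 6 = 0.6326

0.6326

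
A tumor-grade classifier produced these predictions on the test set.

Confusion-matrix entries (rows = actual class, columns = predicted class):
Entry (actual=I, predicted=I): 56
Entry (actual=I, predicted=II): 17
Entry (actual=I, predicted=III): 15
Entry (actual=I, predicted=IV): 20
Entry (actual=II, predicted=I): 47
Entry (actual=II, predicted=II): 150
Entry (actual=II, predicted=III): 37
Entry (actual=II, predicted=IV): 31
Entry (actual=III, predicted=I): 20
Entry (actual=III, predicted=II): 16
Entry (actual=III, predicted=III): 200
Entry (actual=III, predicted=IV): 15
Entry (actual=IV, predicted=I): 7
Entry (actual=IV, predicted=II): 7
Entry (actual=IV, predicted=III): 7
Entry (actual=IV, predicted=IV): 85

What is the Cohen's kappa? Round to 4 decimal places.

Observed agreement pₒ = trace/N = 491/730 = 0.67260
Expected agreement pₑ = Σ (rowᵢ·colᵢ)/N² = (108·130 + 265·190 + 251·259 + 106·151)/730² = 0.27286
κ = (pₒ − pₑ)/(1 − pₑ) = (0.67260 − 0.27286)/(1 − 0.27286) = 0.5497

0.5497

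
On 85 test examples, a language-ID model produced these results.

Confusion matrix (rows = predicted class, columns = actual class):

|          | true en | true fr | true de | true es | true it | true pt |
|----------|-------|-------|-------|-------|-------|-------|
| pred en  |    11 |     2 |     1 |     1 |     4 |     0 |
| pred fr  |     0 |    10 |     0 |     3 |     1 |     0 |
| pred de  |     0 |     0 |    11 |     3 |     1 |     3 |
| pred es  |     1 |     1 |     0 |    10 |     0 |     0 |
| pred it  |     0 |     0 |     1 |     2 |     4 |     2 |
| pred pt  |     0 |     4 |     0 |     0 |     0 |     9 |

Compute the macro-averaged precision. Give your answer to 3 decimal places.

0.646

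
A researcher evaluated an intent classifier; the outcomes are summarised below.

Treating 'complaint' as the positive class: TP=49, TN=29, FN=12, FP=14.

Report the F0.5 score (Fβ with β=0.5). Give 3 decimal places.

0.783

Fβ = (1+β²)·TP / ((1+β²)·TP + β²·FN + FP), with β²=1/4
= 1.25·49 / (1.25·49 + 0.25·12 + 14) = 0.783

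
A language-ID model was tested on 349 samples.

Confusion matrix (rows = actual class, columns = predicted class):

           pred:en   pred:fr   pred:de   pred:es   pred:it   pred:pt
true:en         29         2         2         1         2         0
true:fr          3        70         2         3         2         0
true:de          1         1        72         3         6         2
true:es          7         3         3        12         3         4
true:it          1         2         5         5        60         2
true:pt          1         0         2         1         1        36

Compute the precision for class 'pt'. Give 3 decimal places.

0.818

One-vs-rest for 'pt': TP = diagonal; FP = other classes predicted 'pt'; FN = 'pt' predicted as other.
precision = TP/(TP+FP).
pt: TP=36, FP=0+0+2+4+2=8 → 36/44 = 0.8182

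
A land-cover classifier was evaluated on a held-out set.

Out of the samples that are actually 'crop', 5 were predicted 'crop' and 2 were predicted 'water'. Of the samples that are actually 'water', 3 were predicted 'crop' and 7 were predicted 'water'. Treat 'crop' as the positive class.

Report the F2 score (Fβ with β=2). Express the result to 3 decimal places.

0.694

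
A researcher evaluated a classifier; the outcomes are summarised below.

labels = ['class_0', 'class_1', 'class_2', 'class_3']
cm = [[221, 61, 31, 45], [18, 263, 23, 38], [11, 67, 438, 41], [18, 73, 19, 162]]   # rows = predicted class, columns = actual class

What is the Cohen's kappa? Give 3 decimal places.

Observed agreement pₒ = trace/N = 1084/1529 = 0.7090
Expected agreement pₑ = Σ (rowᵢ·colᵢ)/N² = (268·358 + 464·342 + 511·557 + 286·272)/1529² = 0.2639
κ = (pₒ − pₑ)/(1 − pₑ) = (0.7090 − 0.2639)/(1 − 0.2639) = 0.605

0.605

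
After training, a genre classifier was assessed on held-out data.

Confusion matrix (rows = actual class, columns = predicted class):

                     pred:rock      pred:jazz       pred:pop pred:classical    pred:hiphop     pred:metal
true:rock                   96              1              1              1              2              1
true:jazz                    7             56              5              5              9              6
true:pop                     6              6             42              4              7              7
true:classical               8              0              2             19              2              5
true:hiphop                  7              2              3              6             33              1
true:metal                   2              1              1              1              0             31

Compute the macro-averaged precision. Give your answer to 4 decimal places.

Per-class precision (TP/(TP+FP)):
  rock: TP=96, FP=7+6+8+7+2=30 → 96/126 = 0.76190
  jazz: TP=56, FP=1+6+0+2+1=10 → 56/66 = 0.84848
  pop: TP=42, FP=1+5+2+3+1=12 → 42/54 = 0.77778
  classical: TP=19, FP=1+5+4+6+1=17 → 19/36 = 0.52778
  hiphop: TP=33, FP=2+9+7+2+0=20 → 33/53 = 0.62264
  metal: TP=31, FP=1+6+7+5+1=20 → 31/51 = 0.60784
Macro-precision = mean = (0.76190 + 0.84848 + 0.77778 + 0.52778 + 0.62264 + 0.60784) / 6 = 0.6911

0.6911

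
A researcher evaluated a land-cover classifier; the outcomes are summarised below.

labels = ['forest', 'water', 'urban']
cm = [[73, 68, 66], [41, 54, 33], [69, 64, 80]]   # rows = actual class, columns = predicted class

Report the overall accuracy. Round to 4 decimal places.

Accuracy = trace / total = (73+54+80=207) / 548 = 207/548 = 0.3777

0.3777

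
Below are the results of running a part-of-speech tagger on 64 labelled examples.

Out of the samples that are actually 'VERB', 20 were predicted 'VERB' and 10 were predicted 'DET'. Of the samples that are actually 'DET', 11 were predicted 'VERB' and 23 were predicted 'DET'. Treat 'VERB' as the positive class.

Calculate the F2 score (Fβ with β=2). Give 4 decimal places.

Fβ = (1+β²)·TP / ((1+β²)·TP + β²·FN + FP), with β²=4
= 5·20 / (5·20 + 4·10 + 11) = 0.6623

0.6623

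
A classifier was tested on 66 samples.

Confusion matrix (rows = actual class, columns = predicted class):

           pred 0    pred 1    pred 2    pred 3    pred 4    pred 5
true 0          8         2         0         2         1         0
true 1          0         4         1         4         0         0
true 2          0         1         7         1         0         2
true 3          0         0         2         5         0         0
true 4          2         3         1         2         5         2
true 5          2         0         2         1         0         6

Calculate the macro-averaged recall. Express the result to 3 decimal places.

Per-class recall (TP/(TP+FN)):
  0: TP=8, FN=2+0+2+1+0=5 → 8/13 = 0.6154
  1: TP=4, FN=0+1+4+0+0=5 → 4/9 = 0.4444
  2: TP=7, FN=0+1+1+0+2=4 → 7/11 = 0.6364
  3: TP=5, FN=0+0+2+0+0=2 → 5/7 = 0.7143
  4: TP=5, FN=2+3+1+2+2=10 → 5/15 = 0.3333
  5: TP=6, FN=2+0+2+1+0=5 → 6/11 = 0.5455
Macro-recall = mean = (0.6154 + 0.4444 + 0.6364 + 0.7143 + 0.3333 + 0.5455) / 6 = 0.548

0.548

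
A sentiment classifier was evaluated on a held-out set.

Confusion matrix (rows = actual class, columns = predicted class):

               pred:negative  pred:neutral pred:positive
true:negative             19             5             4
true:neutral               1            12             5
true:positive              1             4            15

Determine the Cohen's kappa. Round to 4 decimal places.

Observed agreement pₒ = trace/N = 46/66 = 0.69697
Expected agreement pₑ = Σ (rowᵢ·colᵢ)/N² = (28·21 + 18·21 + 20·24)/66² = 0.33196
κ = (pₒ − pₑ)/(1 − pₑ) = (0.69697 − 0.33196)/(1 − 0.33196) = 0.5464

0.5464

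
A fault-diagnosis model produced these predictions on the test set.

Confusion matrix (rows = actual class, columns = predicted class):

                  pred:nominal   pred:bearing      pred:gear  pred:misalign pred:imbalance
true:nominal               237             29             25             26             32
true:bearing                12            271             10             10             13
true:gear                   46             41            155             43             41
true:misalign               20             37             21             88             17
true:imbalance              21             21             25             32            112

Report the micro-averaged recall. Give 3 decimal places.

0.623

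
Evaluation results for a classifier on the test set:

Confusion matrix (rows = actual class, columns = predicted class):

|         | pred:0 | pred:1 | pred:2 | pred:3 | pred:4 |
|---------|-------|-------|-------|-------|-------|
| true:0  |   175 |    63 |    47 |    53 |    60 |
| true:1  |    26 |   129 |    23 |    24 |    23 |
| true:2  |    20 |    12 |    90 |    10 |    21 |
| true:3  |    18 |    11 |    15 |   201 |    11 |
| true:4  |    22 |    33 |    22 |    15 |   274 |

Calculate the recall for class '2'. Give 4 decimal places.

0.5882

Treat '2' as positive and all other classes as negative.
recall = TP/(TP+FN).
2: TP=90, FN=20+12+10+21=63 → 90/153 = 0.58824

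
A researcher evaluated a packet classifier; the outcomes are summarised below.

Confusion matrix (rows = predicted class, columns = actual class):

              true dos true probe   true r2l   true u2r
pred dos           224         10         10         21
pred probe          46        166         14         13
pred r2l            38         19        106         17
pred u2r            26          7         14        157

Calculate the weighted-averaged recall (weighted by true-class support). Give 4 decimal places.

Per-class recall (TP/(TP+FN)):
  dos: TP=224, FN=46+38+26=110 → 224/334 = 0.67066
  probe: TP=166, FN=10+19+7=36 → 166/202 = 0.82178
  r2l: TP=106, FN=10+14+14=38 → 106/144 = 0.73611
  u2r: TP=157, FN=21+13+17=51 → 157/208 = 0.75481
Weighted-recall = Σ (supportᵢ/N)·recallᵢ with N=888: (334/888)·0.67066 + (202/888)·0.82178 + (144/888)·0.73611 + (208/888)·0.75481 = 0.7354

0.7354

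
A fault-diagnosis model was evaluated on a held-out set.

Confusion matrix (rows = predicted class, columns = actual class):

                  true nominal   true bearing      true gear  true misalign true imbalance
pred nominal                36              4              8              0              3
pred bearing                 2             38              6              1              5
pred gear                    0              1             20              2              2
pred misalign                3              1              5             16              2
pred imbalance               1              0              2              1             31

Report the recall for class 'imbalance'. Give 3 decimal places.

Treat 'imbalance' as positive and all other classes as negative.
recall = TP/(TP+FN).
imbalance: TP=31, FN=3+5+2+2=12 → 31/43 = 0.7209

0.721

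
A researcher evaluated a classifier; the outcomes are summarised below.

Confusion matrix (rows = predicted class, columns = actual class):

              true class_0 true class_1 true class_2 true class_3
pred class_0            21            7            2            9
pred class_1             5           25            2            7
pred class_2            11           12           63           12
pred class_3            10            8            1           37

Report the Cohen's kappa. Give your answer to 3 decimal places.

Observed agreement pₒ = trace/N = 146/232 = 0.6293
Expected agreement pₑ = Σ (rowᵢ·colᵢ)/N² = (47·39 + 52·39 + 68·98 + 65·56)/232² = 0.2632
κ = (pₒ − pₑ)/(1 − pₑ) = (0.6293 − 0.2632)/(1 − 0.2632) = 0.497

0.497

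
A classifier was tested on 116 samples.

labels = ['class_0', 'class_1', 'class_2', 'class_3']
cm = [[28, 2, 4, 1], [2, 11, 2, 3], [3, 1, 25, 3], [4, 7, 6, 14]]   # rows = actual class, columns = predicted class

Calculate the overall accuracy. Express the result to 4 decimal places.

Accuracy = trace / total = (28+11+25+14=78) / 116 = 78/116 = 0.6724

0.6724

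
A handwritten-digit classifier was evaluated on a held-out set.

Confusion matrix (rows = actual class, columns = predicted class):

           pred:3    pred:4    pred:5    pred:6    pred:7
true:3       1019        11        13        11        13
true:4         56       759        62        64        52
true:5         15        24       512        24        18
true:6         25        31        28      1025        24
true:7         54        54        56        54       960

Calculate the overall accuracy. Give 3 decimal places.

0.861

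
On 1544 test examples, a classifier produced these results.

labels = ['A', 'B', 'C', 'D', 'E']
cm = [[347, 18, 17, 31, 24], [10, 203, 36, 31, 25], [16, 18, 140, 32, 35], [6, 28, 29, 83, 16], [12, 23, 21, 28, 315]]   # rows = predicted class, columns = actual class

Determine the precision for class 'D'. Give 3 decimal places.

0.512

One-vs-rest for 'D': TP = diagonal; FP = other classes predicted 'D'; FN = 'D' predicted as other.
precision = TP/(TP+FP).
D: TP=83, FP=6+28+29+16=79 → 83/162 = 0.5123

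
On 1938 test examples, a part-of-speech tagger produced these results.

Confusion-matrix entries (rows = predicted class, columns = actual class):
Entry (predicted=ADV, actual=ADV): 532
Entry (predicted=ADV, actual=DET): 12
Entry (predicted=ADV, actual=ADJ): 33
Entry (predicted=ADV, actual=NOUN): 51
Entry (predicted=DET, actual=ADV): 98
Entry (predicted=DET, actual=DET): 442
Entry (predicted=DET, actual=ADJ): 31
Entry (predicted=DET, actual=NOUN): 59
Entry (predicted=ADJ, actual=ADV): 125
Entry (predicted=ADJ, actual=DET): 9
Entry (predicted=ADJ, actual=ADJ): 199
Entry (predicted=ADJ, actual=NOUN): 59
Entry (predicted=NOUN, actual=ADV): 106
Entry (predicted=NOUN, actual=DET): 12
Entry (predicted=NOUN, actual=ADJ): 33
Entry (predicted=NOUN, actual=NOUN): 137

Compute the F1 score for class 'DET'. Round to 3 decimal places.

0.800

Treat 'DET' as positive and all other classes as negative.
F1 score = 2·TP/(2·TP+FP+FN).
DET: TP=442, FP=98+31+59=188, FN=12+9+12=33 → 884/1105 = 0.8000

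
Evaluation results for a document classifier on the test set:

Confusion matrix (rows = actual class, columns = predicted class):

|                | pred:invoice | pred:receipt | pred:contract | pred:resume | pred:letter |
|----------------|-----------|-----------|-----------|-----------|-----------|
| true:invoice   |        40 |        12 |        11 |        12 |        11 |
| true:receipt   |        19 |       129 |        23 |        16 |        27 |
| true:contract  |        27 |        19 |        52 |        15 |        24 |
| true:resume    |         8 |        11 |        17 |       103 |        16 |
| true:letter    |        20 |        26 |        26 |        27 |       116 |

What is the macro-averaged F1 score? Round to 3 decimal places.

0.523

Per-class F1 score (2·TP/(2·TP+FP+FN)):
  invoice: TP=40, FP=19+27+8+20=74, FN=12+11+12+11=46 → 80/200 = 0.4000
  receipt: TP=129, FP=12+19+11+26=68, FN=19+23+16+27=85 → 258/411 = 0.6277
  contract: TP=52, FP=11+23+17+26=77, FN=27+19+15+24=85 → 104/266 = 0.3910
  resume: TP=103, FP=12+16+15+27=70, FN=8+11+17+16=52 → 206/328 = 0.6280
  letter: TP=116, FP=11+27+24+16=78, FN=20+26+26+27=99 → 232/409 = 0.5672
Macro-F1 score = mean = (0.4000 + 0.6277 + 0.3910 + 0.6280 + 0.5672) / 5 = 0.523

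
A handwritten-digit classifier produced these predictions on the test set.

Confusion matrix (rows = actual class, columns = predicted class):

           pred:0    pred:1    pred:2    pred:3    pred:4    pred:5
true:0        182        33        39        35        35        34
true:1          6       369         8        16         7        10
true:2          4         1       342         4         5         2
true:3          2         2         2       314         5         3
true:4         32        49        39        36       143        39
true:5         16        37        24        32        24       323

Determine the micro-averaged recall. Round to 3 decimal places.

Micro-averaging pools counts across classes: ΣTP=1673, ΣFP=581, ΣFN=581.
Micro-recall = TP/(TP+FN) on pooled counts = 0.742 (equals overall accuracy in single-label multiclass).

0.742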